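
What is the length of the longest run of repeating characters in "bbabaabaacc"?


Input: "bbabaabaacc"
Scanning for longest run:
  Position 1 ('b'): continues run of 'b', length=2
  Position 2 ('a'): new char, reset run to 1
  Position 3 ('b'): new char, reset run to 1
  Position 4 ('a'): new char, reset run to 1
  Position 5 ('a'): continues run of 'a', length=2
  Position 6 ('b'): new char, reset run to 1
  Position 7 ('a'): new char, reset run to 1
  Position 8 ('a'): continues run of 'a', length=2
  Position 9 ('c'): new char, reset run to 1
  Position 10 ('c'): continues run of 'c', length=2
Longest run: 'b' with length 2

2


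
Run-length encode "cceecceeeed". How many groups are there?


Input: cceecceeeed
Scanning for consecutive runs:
  Group 1: 'c' x 2 (positions 0-1)
  Group 2: 'e' x 2 (positions 2-3)
  Group 3: 'c' x 2 (positions 4-5)
  Group 4: 'e' x 4 (positions 6-9)
  Group 5: 'd' x 1 (positions 10-10)
Total groups: 5

5


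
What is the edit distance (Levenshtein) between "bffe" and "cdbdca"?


Computing edit distance: "bffe" -> "cdbdca"
DP table:
           c    d    b    d    c    a
      0    1    2    3    4    5    6
  b   1    1    2    2    3    4    5
  f   2    2    2    3    3    4    5
  f   3    3    3    3    4    4    5
  e   4    4    4    4    4    5    5
Edit distance = dp[4][6] = 5

5


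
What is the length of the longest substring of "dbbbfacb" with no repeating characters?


Input: "dbbbfacb"
Sliding window (track last position of each char):
  Position 0 ('d'): window [0,0] length 1 -- new best
  Position 1 ('b'): window [0,1] length 2 -- new best
  Position 2 ('b'): repeat (last at 1), move window start to 2
  Position 2 ('b'): window [2,2] length 1
  Position 3 ('b'): repeat (last at 2), move window start to 3
  Position 3 ('b'): window [3,3] length 1
  Position 4 ('f'): window [3,4] length 2
  Position 5 ('a'): window [3,5] length 3 -- new best
  Position 6 ('c'): window [3,6] length 4 -- new best
  Position 7 ('b'): repeat (last at 3), move window start to 4
  Position 7 ('b'): window [4,7] length 4
Longest substring with no repeats: "bfac" with length 4

4


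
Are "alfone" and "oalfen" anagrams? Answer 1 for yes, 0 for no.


Strings: "alfone", "oalfen"
Sorted first:  aeflno
Sorted second: aeflno
Sorted forms match => anagrams

1


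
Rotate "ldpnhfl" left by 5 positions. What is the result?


Input: "ldpnhfl", rotate left by 5
First 5 characters: "ldpnh"
Remaining characters: "fl"
Concatenate remaining + first: "fl" + "ldpnh" = "flldpnh"

flldpnh


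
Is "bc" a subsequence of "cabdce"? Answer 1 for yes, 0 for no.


Check if "bc" is a subsequence of "cabdce"
Greedy scan:
  Position 0 ('c'): no match needed
  Position 1 ('a'): no match needed
  Position 2 ('b'): matches sub[0] = 'b'
  Position 3 ('d'): no match needed
  Position 4 ('c'): matches sub[1] = 'c'
  Position 5 ('e'): no match needed
All 2 characters matched => is a subsequence

1


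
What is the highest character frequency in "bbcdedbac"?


Input: bbcdedbac
Character counts:
  'a': 1
  'b': 3
  'c': 2
  'd': 2
  'e': 1
Maximum frequency: 3

3


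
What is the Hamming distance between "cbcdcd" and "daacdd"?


Comparing "cbcdcd" and "daacdd" position by position:
  Position 0: 'c' vs 'd' => differ
  Position 1: 'b' vs 'a' => differ
  Position 2: 'c' vs 'a' => differ
  Position 3: 'd' vs 'c' => differ
  Position 4: 'c' vs 'd' => differ
  Position 5: 'd' vs 'd' => same
Total differences (Hamming distance): 5

5


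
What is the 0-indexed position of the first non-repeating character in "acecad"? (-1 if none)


Input: acecad
Character frequencies:
  'a': 2
  'c': 2
  'd': 1
  'e': 1
Scanning left to right for freq == 1:
  Position 0 ('a'): freq=2, skip
  Position 1 ('c'): freq=2, skip
  Position 2 ('e'): unique! => answer = 2

2


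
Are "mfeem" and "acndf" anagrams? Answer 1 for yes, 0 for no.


Strings: "mfeem", "acndf"
Sorted first:  eefmm
Sorted second: acdfn
Differ at position 0: 'e' vs 'a' => not anagrams

0


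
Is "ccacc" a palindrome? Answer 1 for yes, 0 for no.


Input: ccacc
Reversed: ccacc
  Compare pos 0 ('c') with pos 4 ('c'): match
  Compare pos 1 ('c') with pos 3 ('c'): match
Result: palindrome

1


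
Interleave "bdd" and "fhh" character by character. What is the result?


Interleaving "bdd" and "fhh":
  Position 0: 'b' from first, 'f' from second => "bf"
  Position 1: 'd' from first, 'h' from second => "dh"
  Position 2: 'd' from first, 'h' from second => "dh"
Result: bfdhdh

bfdhdh


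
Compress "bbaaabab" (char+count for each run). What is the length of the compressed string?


Input: bbaaabab
Runs:
  'b' x 2 => "b2"
  'a' x 3 => "a3"
  'b' x 1 => "b1"
  'a' x 1 => "a1"
  'b' x 1 => "b1"
Compressed: "b2a3b1a1b1"
Compressed length: 10

10


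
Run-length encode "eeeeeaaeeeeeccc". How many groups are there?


Input: eeeeeaaeeeeeccc
Scanning for consecutive runs:
  Group 1: 'e' x 5 (positions 0-4)
  Group 2: 'a' x 2 (positions 5-6)
  Group 3: 'e' x 5 (positions 7-11)
  Group 4: 'c' x 3 (positions 12-14)
Total groups: 4

4


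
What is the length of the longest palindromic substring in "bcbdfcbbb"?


Input: "bcbdfcbbb"
Checking substrings for palindromes:
  [0:3] "bcb" (len 3) => palindrome
  [6:9] "bbb" (len 3) => palindrome
  [6:8] "bb" (len 2) => palindrome
  [7:9] "bb" (len 2) => palindrome
Longest palindromic substring: "bcb" with length 3

3


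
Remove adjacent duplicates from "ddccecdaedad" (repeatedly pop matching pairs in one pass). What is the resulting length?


Input: ddccecdaedad
Stack-based adjacent duplicate removal:
  Read 'd': push. Stack: d
  Read 'd': matches stack top 'd' => pop. Stack: (empty)
  Read 'c': push. Stack: c
  Read 'c': matches stack top 'c' => pop. Stack: (empty)
  Read 'e': push. Stack: e
  Read 'c': push. Stack: ec
  Read 'd': push. Stack: ecd
  Read 'a': push. Stack: ecda
  Read 'e': push. Stack: ecdae
  Read 'd': push. Stack: ecdaed
  Read 'a': push. Stack: ecdaeda
  Read 'd': push. Stack: ecdaedad
Final stack: "ecdaedad" (length 8)

8


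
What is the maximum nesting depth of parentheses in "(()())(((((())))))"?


Input: "(()())(((((())))))"
Tracking depth:
  Position 0 '(': depth becomes 1
  Position 1 '(': depth becomes 2
  Position 2 ')': depth becomes 1
  Position 3 '(': depth becomes 2
  Position 4 ')': depth becomes 1
  Position 5 ')': depth becomes 0
  Position 6 '(': depth becomes 1
  Position 7 '(': depth becomes 2
  Position 8 '(': depth becomes 3
  Position 9 '(': depth becomes 4
  Position 10 '(': depth becomes 5
  Position 11 '(': depth becomes 6
  Position 12 ')': depth becomes 5
  Position 13 ')': depth becomes 4
  Position 14 ')': depth becomes 3
  Position 15 ')': depth becomes 2
  Position 16 ')': depth becomes 1
  Position 17 ')': depth becomes 0
Maximum depth reached: 6

6


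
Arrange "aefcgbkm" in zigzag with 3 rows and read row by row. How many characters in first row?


Zigzag "aefcgbkm" into 3 rows:
Placing characters:
  'a' => row 0
  'e' => row 1
  'f' => row 2
  'c' => row 1
  'g' => row 0
  'b' => row 1
  'k' => row 2
  'm' => row 1
Rows:
  Row 0: "ag"
  Row 1: "ecbm"
  Row 2: "fk"
First row length: 2

2


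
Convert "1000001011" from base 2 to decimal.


Input: "1000001011" in base 2
Positional expansion:
  Digit '1' (value 1) x 2^9 = 512
  Digit '0' (value 0) x 2^8 = 0
  Digit '0' (value 0) x 2^7 = 0
  Digit '0' (value 0) x 2^6 = 0
  Digit '0' (value 0) x 2^5 = 0
  Digit '0' (value 0) x 2^4 = 0
  Digit '1' (value 1) x 2^3 = 8
  Digit '0' (value 0) x 2^2 = 0
  Digit '1' (value 1) x 2^1 = 2
  Digit '1' (value 1) x 2^0 = 1
Sum = 523

523


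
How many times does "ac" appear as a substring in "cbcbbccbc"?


Searching for "ac" in "cbcbbccbc"
Scanning each position:
  Position 0: "cb" => no
  Position 1: "bc" => no
  Position 2: "cb" => no
  Position 3: "bb" => no
  Position 4: "bc" => no
  Position 5: "cc" => no
  Position 6: "cb" => no
  Position 7: "bc" => no
Total occurrences: 0

0


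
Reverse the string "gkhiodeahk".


Input: gkhiodeahk
Reading characters right to left:
  Position 9: 'k'
  Position 8: 'h'
  Position 7: 'a'
  Position 6: 'e'
  Position 5: 'd'
  Position 4: 'o'
  Position 3: 'i'
  Position 2: 'h'
  Position 1: 'k'
  Position 0: 'g'
Reversed: khaedoihkg

khaedoihkg


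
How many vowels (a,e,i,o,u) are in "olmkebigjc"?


Input: olmkebigjc
Checking each character:
  'o' at position 0: vowel (running total: 1)
  'l' at position 1: consonant
  'm' at position 2: consonant
  'k' at position 3: consonant
  'e' at position 4: vowel (running total: 2)
  'b' at position 5: consonant
  'i' at position 6: vowel (running total: 3)
  'g' at position 7: consonant
  'j' at position 8: consonant
  'c' at position 9: consonant
Total vowels: 3

3


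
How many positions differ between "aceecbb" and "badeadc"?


Comparing "aceecbb" and "badeadc" position by position:
  Position 0: 'a' vs 'b' => DIFFER
  Position 1: 'c' vs 'a' => DIFFER
  Position 2: 'e' vs 'd' => DIFFER
  Position 3: 'e' vs 'e' => same
  Position 4: 'c' vs 'a' => DIFFER
  Position 5: 'b' vs 'd' => DIFFER
  Position 6: 'b' vs 'c' => DIFFER
Positions that differ: 6

6


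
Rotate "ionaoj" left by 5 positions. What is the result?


Input: "ionaoj", rotate left by 5
First 5 characters: "ionao"
Remaining characters: "j"
Concatenate remaining + first: "j" + "ionao" = "jionao"

jionao


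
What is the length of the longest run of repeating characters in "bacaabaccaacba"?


Input: "bacaabaccaacba"
Scanning for longest run:
  Position 1 ('a'): new char, reset run to 1
  Position 2 ('c'): new char, reset run to 1
  Position 3 ('a'): new char, reset run to 1
  Position 4 ('a'): continues run of 'a', length=2
  Position 5 ('b'): new char, reset run to 1
  Position 6 ('a'): new char, reset run to 1
  Position 7 ('c'): new char, reset run to 1
  Position 8 ('c'): continues run of 'c', length=2
  Position 9 ('a'): new char, reset run to 1
  Position 10 ('a'): continues run of 'a', length=2
  Position 11 ('c'): new char, reset run to 1
  Position 12 ('b'): new char, reset run to 1
  Position 13 ('a'): new char, reset run to 1
Longest run: 'a' with length 2

2


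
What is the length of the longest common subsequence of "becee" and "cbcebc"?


LCS of "becee" and "cbcebc"
DP table:
           c    b    c    e    b    c
      0    0    0    0    0    0    0
  b   0    0    1    1    1    1    1
  e   0    0    1    1    2    2    2
  c   0    1    1    2    2    2    3
  e   0    1    1    2    3    3    3
  e   0    1    1    2    3    3    3
LCS length = dp[5][6] = 3

3


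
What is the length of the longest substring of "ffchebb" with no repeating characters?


Input: "ffchebb"
Sliding window (track last position of each char):
  Position 0 ('f'): window [0,0] length 1 -- new best
  Position 1 ('f'): repeat (last at 0), move window start to 1
  Position 1 ('f'): window [1,1] length 1
  Position 2 ('c'): window [1,2] length 2 -- new best
  Position 3 ('h'): window [1,3] length 3 -- new best
  Position 4 ('e'): window [1,4] length 4 -- new best
  Position 5 ('b'): window [1,5] length 5 -- new best
  Position 6 ('b'): repeat (last at 5), move window start to 6
  Position 6 ('b'): window [6,6] length 1
Longest substring with no repeats: "fcheb" with length 5

5


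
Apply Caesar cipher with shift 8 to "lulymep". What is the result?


Caesar cipher: shift "lulymep" by 8
  'l' (pos 11) + 8 = pos 19 = 't'
  'u' (pos 20) + 8 = pos 2 = 'c'
  'l' (pos 11) + 8 = pos 19 = 't'
  'y' (pos 24) + 8 = pos 6 = 'g'
  'm' (pos 12) + 8 = pos 20 = 'u'
  'e' (pos 4) + 8 = pos 12 = 'm'
  'p' (pos 15) + 8 = pos 23 = 'x'
Result: tctgumx

tctgumx


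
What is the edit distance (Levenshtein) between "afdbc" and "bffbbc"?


Computing edit distance: "afdbc" -> "bffbbc"
DP table:
           b    f    f    b    b    c
      0    1    2    3    4    5    6
  a   1    1    2    3    4    5    6
  f   2    2    1    2    3    4    5
  d   3    3    2    2    3    4    5
  b   4    3    3    3    2    3    4
  c   5    4    4    4    3    3    3
Edit distance = dp[5][6] = 3

3


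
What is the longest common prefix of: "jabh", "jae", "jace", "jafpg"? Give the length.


Words: jabh, jae, jace, jafpg
  Position 0: all 'j' => match
  Position 1: all 'a' => match
  Position 2: ('b', 'e', 'c', 'f') => mismatch, stop
LCP = "ja" (length 2)

2


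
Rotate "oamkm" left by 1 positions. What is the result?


Input: "oamkm", rotate left by 1
First 1 characters: "o"
Remaining characters: "amkm"
Concatenate remaining + first: "amkm" + "o" = "amkmo"

amkmo


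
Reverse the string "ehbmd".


Input: ehbmd
Reading characters right to left:
  Position 4: 'd'
  Position 3: 'm'
  Position 2: 'b'
  Position 1: 'h'
  Position 0: 'e'
Reversed: dmbhe

dmbhe


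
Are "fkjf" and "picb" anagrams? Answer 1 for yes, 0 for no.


Strings: "fkjf", "picb"
Sorted first:  ffjk
Sorted second: bcip
Differ at position 0: 'f' vs 'b' => not anagrams

0


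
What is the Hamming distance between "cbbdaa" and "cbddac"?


Comparing "cbbdaa" and "cbddac" position by position:
  Position 0: 'c' vs 'c' => same
  Position 1: 'b' vs 'b' => same
  Position 2: 'b' vs 'd' => differ
  Position 3: 'd' vs 'd' => same
  Position 4: 'a' vs 'a' => same
  Position 5: 'a' vs 'c' => differ
Total differences (Hamming distance): 2

2


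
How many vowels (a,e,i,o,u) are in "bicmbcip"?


Input: bicmbcip
Checking each character:
  'b' at position 0: consonant
  'i' at position 1: vowel (running total: 1)
  'c' at position 2: consonant
  'm' at position 3: consonant
  'b' at position 4: consonant
  'c' at position 5: consonant
  'i' at position 6: vowel (running total: 2)
  'p' at position 7: consonant
Total vowels: 2

2


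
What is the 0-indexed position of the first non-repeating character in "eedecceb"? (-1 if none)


Input: eedecceb
Character frequencies:
  'b': 1
  'c': 2
  'd': 1
  'e': 4
Scanning left to right for freq == 1:
  Position 0 ('e'): freq=4, skip
  Position 1 ('e'): freq=4, skip
  Position 2 ('d'): unique! => answer = 2

2


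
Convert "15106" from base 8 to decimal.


Input: "15106" in base 8
Positional expansion:
  Digit '1' (value 1) x 8^4 = 4096
  Digit '5' (value 5) x 8^3 = 2560
  Digit '1' (value 1) x 8^2 = 64
  Digit '0' (value 0) x 8^1 = 0
  Digit '6' (value 6) x 8^0 = 6
Sum = 6726

6726


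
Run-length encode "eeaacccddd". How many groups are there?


Input: eeaacccddd
Scanning for consecutive runs:
  Group 1: 'e' x 2 (positions 0-1)
  Group 2: 'a' x 2 (positions 2-3)
  Group 3: 'c' x 3 (positions 4-6)
  Group 4: 'd' x 3 (positions 7-9)
Total groups: 4

4


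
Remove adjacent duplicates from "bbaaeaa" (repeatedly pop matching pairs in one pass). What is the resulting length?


Input: bbaaeaa
Stack-based adjacent duplicate removal:
  Read 'b': push. Stack: b
  Read 'b': matches stack top 'b' => pop. Stack: (empty)
  Read 'a': push. Stack: a
  Read 'a': matches stack top 'a' => pop. Stack: (empty)
  Read 'e': push. Stack: e
  Read 'a': push. Stack: ea
  Read 'a': matches stack top 'a' => pop. Stack: e
Final stack: "e" (length 1)

1


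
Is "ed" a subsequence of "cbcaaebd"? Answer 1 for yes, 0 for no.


Check if "ed" is a subsequence of "cbcaaebd"
Greedy scan:
  Position 0 ('c'): no match needed
  Position 1 ('b'): no match needed
  Position 2 ('c'): no match needed
  Position 3 ('a'): no match needed
  Position 4 ('a'): no match needed
  Position 5 ('e'): matches sub[0] = 'e'
  Position 6 ('b'): no match needed
  Position 7 ('d'): matches sub[1] = 'd'
All 2 characters matched => is a subsequence

1


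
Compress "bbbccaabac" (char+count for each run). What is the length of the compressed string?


Input: bbbccaabac
Runs:
  'b' x 3 => "b3"
  'c' x 2 => "c2"
  'a' x 2 => "a2"
  'b' x 1 => "b1"
  'a' x 1 => "a1"
  'c' x 1 => "c1"
Compressed: "b3c2a2b1a1c1"
Compressed length: 12

12


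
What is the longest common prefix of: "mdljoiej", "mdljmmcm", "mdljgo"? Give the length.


Words: mdljoiej, mdljmmcm, mdljgo
  Position 0: all 'm' => match
  Position 1: all 'd' => match
  Position 2: all 'l' => match
  Position 3: all 'j' => match
  Position 4: ('o', 'm', 'g') => mismatch, stop
LCP = "mdlj" (length 4)

4


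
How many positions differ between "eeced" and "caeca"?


Comparing "eeced" and "caeca" position by position:
  Position 0: 'e' vs 'c' => DIFFER
  Position 1: 'e' vs 'a' => DIFFER
  Position 2: 'c' vs 'e' => DIFFER
  Position 3: 'e' vs 'c' => DIFFER
  Position 4: 'd' vs 'a' => DIFFER
Positions that differ: 5

5


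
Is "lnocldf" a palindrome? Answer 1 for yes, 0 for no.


Input: lnocldf
Reversed: fdlconl
  Compare pos 0 ('l') with pos 6 ('f'): MISMATCH
  Compare pos 1 ('n') with pos 5 ('d'): MISMATCH
  Compare pos 2 ('o') with pos 4 ('l'): MISMATCH
Result: not a palindrome

0


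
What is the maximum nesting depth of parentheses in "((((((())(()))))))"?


Input: "((((((())(()))))))"
Tracking depth:
  Position 0 '(': depth becomes 1
  Position 1 '(': depth becomes 2
  Position 2 '(': depth becomes 3
  Position 3 '(': depth becomes 4
  Position 4 '(': depth becomes 5
  Position 5 '(': depth becomes 6
  Position 6 '(': depth becomes 7
  Position 7 ')': depth becomes 6
  Position 8 ')': depth becomes 5
  Position 9 '(': depth becomes 6
  Position 10 '(': depth becomes 7
  Position 11 ')': depth becomes 6
  Position 12 ')': depth becomes 5
  Position 13 ')': depth becomes 4
  Position 14 ')': depth becomes 3
  Position 15 ')': depth becomes 2
  Position 16 ')': depth becomes 1
  Position 17 ')': depth becomes 0
Maximum depth reached: 7

7


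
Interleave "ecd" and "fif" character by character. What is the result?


Interleaving "ecd" and "fif":
  Position 0: 'e' from first, 'f' from second => "ef"
  Position 1: 'c' from first, 'i' from second => "ci"
  Position 2: 'd' from first, 'f' from second => "df"
Result: efcidf

efcidf


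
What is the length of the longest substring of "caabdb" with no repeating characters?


Input: "caabdb"
Sliding window (track last position of each char):
  Position 0 ('c'): window [0,0] length 1 -- new best
  Position 1 ('a'): window [0,1] length 2 -- new best
  Position 2 ('a'): repeat (last at 1), move window start to 2
  Position 2 ('a'): window [2,2] length 1
  Position 3 ('b'): window [2,3] length 2
  Position 4 ('d'): window [2,4] length 3 -- new best
  Position 5 ('b'): repeat (last at 3), move window start to 4
  Position 5 ('b'): window [4,5] length 2
Longest substring with no repeats: "abd" with length 3

3


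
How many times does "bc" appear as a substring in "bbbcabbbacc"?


Searching for "bc" in "bbbcabbbacc"
Scanning each position:
  Position 0: "bb" => no
  Position 1: "bb" => no
  Position 2: "bc" => MATCH
  Position 3: "ca" => no
  Position 4: "ab" => no
  Position 5: "bb" => no
  Position 6: "bb" => no
  Position 7: "ba" => no
  Position 8: "ac" => no
  Position 9: "cc" => no
Total occurrences: 1

1


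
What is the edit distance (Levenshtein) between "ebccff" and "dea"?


Computing edit distance: "ebccff" -> "dea"
DP table:
           d    e    a
      0    1    2    3
  e   1    1    1    2
  b   2    2    2    2
  c   3    3    3    3
  c   4    4    4    4
  f   5    5    5    5
  f   6    6    6    6
Edit distance = dp[6][3] = 6

6


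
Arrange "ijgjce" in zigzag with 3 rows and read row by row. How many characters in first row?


Zigzag "ijgjce" into 3 rows:
Placing characters:
  'i' => row 0
  'j' => row 1
  'g' => row 2
  'j' => row 1
  'c' => row 0
  'e' => row 1
Rows:
  Row 0: "ic"
  Row 1: "jje"
  Row 2: "g"
First row length: 2

2


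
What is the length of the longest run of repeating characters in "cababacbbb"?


Input: "cababacbbb"
Scanning for longest run:
  Position 1 ('a'): new char, reset run to 1
  Position 2 ('b'): new char, reset run to 1
  Position 3 ('a'): new char, reset run to 1
  Position 4 ('b'): new char, reset run to 1
  Position 5 ('a'): new char, reset run to 1
  Position 6 ('c'): new char, reset run to 1
  Position 7 ('b'): new char, reset run to 1
  Position 8 ('b'): continues run of 'b', length=2
  Position 9 ('b'): continues run of 'b', length=3
Longest run: 'b' with length 3

3


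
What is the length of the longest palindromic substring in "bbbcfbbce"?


Input: "bbbcfbbce"
Checking substrings for palindromes:
  [0:3] "bbb" (len 3) => palindrome
  [0:2] "bb" (len 2) => palindrome
  [1:3] "bb" (len 2) => palindrome
  [5:7] "bb" (len 2) => palindrome
Longest palindromic substring: "bbb" with length 3

3


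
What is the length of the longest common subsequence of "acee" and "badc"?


LCS of "acee" and "badc"
DP table:
           b    a    d    c
      0    0    0    0    0
  a   0    0    1    1    1
  c   0    0    1    1    2
  e   0    0    1    1    2
  e   0    0    1    1    2
LCS length = dp[4][4] = 2

2


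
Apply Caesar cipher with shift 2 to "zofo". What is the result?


Caesar cipher: shift "zofo" by 2
  'z' (pos 25) + 2 = pos 1 = 'b'
  'o' (pos 14) + 2 = pos 16 = 'q'
  'f' (pos 5) + 2 = pos 7 = 'h'
  'o' (pos 14) + 2 = pos 16 = 'q'
Result: bqhq

bqhq


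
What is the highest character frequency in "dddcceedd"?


Input: dddcceedd
Character counts:
  'c': 2
  'd': 5
  'e': 2
Maximum frequency: 5

5


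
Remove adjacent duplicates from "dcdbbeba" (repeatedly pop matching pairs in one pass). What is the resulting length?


Input: dcdbbeba
Stack-based adjacent duplicate removal:
  Read 'd': push. Stack: d
  Read 'c': push. Stack: dc
  Read 'd': push. Stack: dcd
  Read 'b': push. Stack: dcdb
  Read 'b': matches stack top 'b' => pop. Stack: dcd
  Read 'e': push. Stack: dcde
  Read 'b': push. Stack: dcdeb
  Read 'a': push. Stack: dcdeba
Final stack: "dcdeba" (length 6)

6


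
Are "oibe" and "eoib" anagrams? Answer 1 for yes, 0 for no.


Strings: "oibe", "eoib"
Sorted first:  beio
Sorted second: beio
Sorted forms match => anagrams

1


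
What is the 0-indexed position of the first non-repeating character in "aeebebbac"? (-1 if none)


Input: aeebebbac
Character frequencies:
  'a': 2
  'b': 3
  'c': 1
  'e': 3
Scanning left to right for freq == 1:
  Position 0 ('a'): freq=2, skip
  Position 1 ('e'): freq=3, skip
  Position 2 ('e'): freq=3, skip
  Position 3 ('b'): freq=3, skip
  Position 4 ('e'): freq=3, skip
  Position 5 ('b'): freq=3, skip
  Position 6 ('b'): freq=3, skip
  Position 7 ('a'): freq=2, skip
  Position 8 ('c'): unique! => answer = 8

8


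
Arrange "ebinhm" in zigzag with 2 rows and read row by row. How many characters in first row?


Zigzag "ebinhm" into 2 rows:
Placing characters:
  'e' => row 0
  'b' => row 1
  'i' => row 0
  'n' => row 1
  'h' => row 0
  'm' => row 1
Rows:
  Row 0: "eih"
  Row 1: "bnm"
First row length: 3

3


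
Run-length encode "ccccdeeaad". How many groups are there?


Input: ccccdeeaad
Scanning for consecutive runs:
  Group 1: 'c' x 4 (positions 0-3)
  Group 2: 'd' x 1 (positions 4-4)
  Group 3: 'e' x 2 (positions 5-6)
  Group 4: 'a' x 2 (positions 7-8)
  Group 5: 'd' x 1 (positions 9-9)
Total groups: 5

5


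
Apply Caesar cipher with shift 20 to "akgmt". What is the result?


Caesar cipher: shift "akgmt" by 20
  'a' (pos 0) + 20 = pos 20 = 'u'
  'k' (pos 10) + 20 = pos 4 = 'e'
  'g' (pos 6) + 20 = pos 0 = 'a'
  'm' (pos 12) + 20 = pos 6 = 'g'
  't' (pos 19) + 20 = pos 13 = 'n'
Result: ueagn

ueagn


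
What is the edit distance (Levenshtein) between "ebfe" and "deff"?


Computing edit distance: "ebfe" -> "deff"
DP table:
           d    e    f    f
      0    1    2    3    4
  e   1    1    1    2    3
  b   2    2    2    2    3
  f   3    3    3    2    2
  e   4    4    3    3    3
Edit distance = dp[4][4] = 3

3


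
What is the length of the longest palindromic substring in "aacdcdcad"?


Input: "aacdcdcad"
Checking substrings for palindromes:
  [1:8] "acdcdca" (len 7) => palindrome
  [2:7] "cdcdc" (len 5) => palindrome
  [2:5] "cdc" (len 3) => palindrome
  [3:6] "dcd" (len 3) => palindrome
  [4:7] "cdc" (len 3) => palindrome
  [0:2] "aa" (len 2) => palindrome
Longest palindromic substring: "acdcdca" with length 7

7


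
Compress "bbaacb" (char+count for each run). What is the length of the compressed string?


Input: bbaacb
Runs:
  'b' x 2 => "b2"
  'a' x 2 => "a2"
  'c' x 1 => "c1"
  'b' x 1 => "b1"
Compressed: "b2a2c1b1"
Compressed length: 8

8


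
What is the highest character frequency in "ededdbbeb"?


Input: ededdbbeb
Character counts:
  'b': 3
  'd': 3
  'e': 3
Maximum frequency: 3

3


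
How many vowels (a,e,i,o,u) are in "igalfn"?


Input: igalfn
Checking each character:
  'i' at position 0: vowel (running total: 1)
  'g' at position 1: consonant
  'a' at position 2: vowel (running total: 2)
  'l' at position 3: consonant
  'f' at position 4: consonant
  'n' at position 5: consonant
Total vowels: 2

2


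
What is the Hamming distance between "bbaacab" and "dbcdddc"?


Comparing "bbaacab" and "dbcdddc" position by position:
  Position 0: 'b' vs 'd' => differ
  Position 1: 'b' vs 'b' => same
  Position 2: 'a' vs 'c' => differ
  Position 3: 'a' vs 'd' => differ
  Position 4: 'c' vs 'd' => differ
  Position 5: 'a' vs 'd' => differ
  Position 6: 'b' vs 'c' => differ
Total differences (Hamming distance): 6

6


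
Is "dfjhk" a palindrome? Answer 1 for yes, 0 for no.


Input: dfjhk
Reversed: khjfd
  Compare pos 0 ('d') with pos 4 ('k'): MISMATCH
  Compare pos 1 ('f') with pos 3 ('h'): MISMATCH
Result: not a palindrome

0


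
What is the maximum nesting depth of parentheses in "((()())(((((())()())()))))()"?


Input: "((()())(((((())()())()))))()"
Tracking depth:
  Position 0 '(': depth becomes 1
  Position 1 '(': depth becomes 2
  Position 2 '(': depth becomes 3
  Position 3 ')': depth becomes 2
  Position 4 '(': depth becomes 3
  Position 5 ')': depth becomes 2
  Position 6 ')': depth becomes 1
  Position 7 '(': depth becomes 2
  Position 8 '(': depth becomes 3
  Position 9 '(': depth becomes 4
  Position 10 '(': depth becomes 5
  Position 11 '(': depth becomes 6
  Position 12 '(': depth becomes 7
  Position 13 ')': depth becomes 6
  Position 14 ')': depth becomes 5
  Position 15 '(': depth becomes 6
  Position 16 ')': depth becomes 5
  Position 17 '(': depth becomes 6
  Position 18 ')': depth becomes 5
  Position 19 ')': depth becomes 4
  Position 20 '(': depth becomes 5
  Position 21 ')': depth becomes 4
  Position 22 ')': depth becomes 3
  Position 23 ')': depth becomes 2
  Position 24 ')': depth becomes 1
  Position 25 ')': depth becomes 0
  Position 26 '(': depth becomes 1
  Position 27 ')': depth becomes 0
Maximum depth reached: 7

7


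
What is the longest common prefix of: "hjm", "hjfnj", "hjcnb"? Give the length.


Words: hjm, hjfnj, hjcnb
  Position 0: all 'h' => match
  Position 1: all 'j' => match
  Position 2: ('m', 'f', 'c') => mismatch, stop
LCP = "hj" (length 2)

2


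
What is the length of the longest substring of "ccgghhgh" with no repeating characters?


Input: "ccgghhgh"
Sliding window (track last position of each char):
  Position 0 ('c'): window [0,0] length 1 -- new best
  Position 1 ('c'): repeat (last at 0), move window start to 1
  Position 1 ('c'): window [1,1] length 1
  Position 2 ('g'): window [1,2] length 2 -- new best
  Position 3 ('g'): repeat (last at 2), move window start to 3
  Position 3 ('g'): window [3,3] length 1
  Position 4 ('h'): window [3,4] length 2
  Position 5 ('h'): repeat (last at 4), move window start to 5
  Position 5 ('h'): window [5,5] length 1
  Position 6 ('g'): window [5,6] length 2
  Position 7 ('h'): repeat (last at 5), move window start to 6
  Position 7 ('h'): window [6,7] length 2
Longest substring with no repeats: "cg" with length 2

2


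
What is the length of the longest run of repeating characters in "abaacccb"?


Input: "abaacccb"
Scanning for longest run:
  Position 1 ('b'): new char, reset run to 1
  Position 2 ('a'): new char, reset run to 1
  Position 3 ('a'): continues run of 'a', length=2
  Position 4 ('c'): new char, reset run to 1
  Position 5 ('c'): continues run of 'c', length=2
  Position 6 ('c'): continues run of 'c', length=3
  Position 7 ('b'): new char, reset run to 1
Longest run: 'c' with length 3

3


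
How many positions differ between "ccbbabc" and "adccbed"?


Comparing "ccbbabc" and "adccbed" position by position:
  Position 0: 'c' vs 'a' => DIFFER
  Position 1: 'c' vs 'd' => DIFFER
  Position 2: 'b' vs 'c' => DIFFER
  Position 3: 'b' vs 'c' => DIFFER
  Position 4: 'a' vs 'b' => DIFFER
  Position 5: 'b' vs 'e' => DIFFER
  Position 6: 'c' vs 'd' => DIFFER
Positions that differ: 7

7


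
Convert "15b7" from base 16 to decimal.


Input: "15b7" in base 16
Positional expansion:
  Digit '1' (value 1) x 16^3 = 4096
  Digit '5' (value 5) x 16^2 = 1280
  Digit 'b' (value 11) x 16^1 = 176
  Digit '7' (value 7) x 16^0 = 7
Sum = 5559

5559


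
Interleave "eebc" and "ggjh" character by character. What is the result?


Interleaving "eebc" and "ggjh":
  Position 0: 'e' from first, 'g' from second => "eg"
  Position 1: 'e' from first, 'g' from second => "eg"
  Position 2: 'b' from first, 'j' from second => "bj"
  Position 3: 'c' from first, 'h' from second => "ch"
Result: egegbjch

egegbjch


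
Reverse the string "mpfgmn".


Input: mpfgmn
Reading characters right to left:
  Position 5: 'n'
  Position 4: 'm'
  Position 3: 'g'
  Position 2: 'f'
  Position 1: 'p'
  Position 0: 'm'
Reversed: nmgfpm

nmgfpm


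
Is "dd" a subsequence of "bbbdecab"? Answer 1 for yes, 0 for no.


Check if "dd" is a subsequence of "bbbdecab"
Greedy scan:
  Position 0 ('b'): no match needed
  Position 1 ('b'): no match needed
  Position 2 ('b'): no match needed
  Position 3 ('d'): matches sub[0] = 'd'
  Position 4 ('e'): no match needed
  Position 5 ('c'): no match needed
  Position 6 ('a'): no match needed
  Position 7 ('b'): no match needed
Only matched 1/2 characters => not a subsequence

0


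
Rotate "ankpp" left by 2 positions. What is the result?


Input: "ankpp", rotate left by 2
First 2 characters: "an"
Remaining characters: "kpp"
Concatenate remaining + first: "kpp" + "an" = "kppan"

kppan


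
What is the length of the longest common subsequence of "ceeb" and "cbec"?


LCS of "ceeb" and "cbec"
DP table:
           c    b    e    c
      0    0    0    0    0
  c   0    1    1    1    1
  e   0    1    1    2    2
  e   0    1    1    2    2
  b   0    1    2    2    2
LCS length = dp[4][4] = 2

2


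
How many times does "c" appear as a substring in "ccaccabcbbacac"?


Searching for "c" in "ccaccabcbbacac"
Scanning each position:
  Position 0: "c" => MATCH
  Position 1: "c" => MATCH
  Position 2: "a" => no
  Position 3: "c" => MATCH
  Position 4: "c" => MATCH
  Position 5: "a" => no
  Position 6: "b" => no
  Position 7: "c" => MATCH
  Position 8: "b" => no
  Position 9: "b" => no
  Position 10: "a" => no
  Position 11: "c" => MATCH
  Position 12: "a" => no
  Position 13: "c" => MATCH
Total occurrences: 7

7


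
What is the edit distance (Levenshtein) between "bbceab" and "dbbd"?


Computing edit distance: "bbceab" -> "dbbd"
DP table:
           d    b    b    d
      0    1    2    3    4
  b   1    1    1    2    3
  b   2    2    1    1    2
  c   3    3    2    2    2
  e   4    4    3    3    3
  a   5    5    4    4    4
  b   6    6    5    4    5
Edit distance = dp[6][4] = 5

5


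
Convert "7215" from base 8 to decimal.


Input: "7215" in base 8
Positional expansion:
  Digit '7' (value 7) x 8^3 = 3584
  Digit '2' (value 2) x 8^2 = 128
  Digit '1' (value 1) x 8^1 = 8
  Digit '5' (value 5) x 8^0 = 5
Sum = 3725

3725


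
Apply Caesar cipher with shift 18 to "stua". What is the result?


Caesar cipher: shift "stua" by 18
  's' (pos 18) + 18 = pos 10 = 'k'
  't' (pos 19) + 18 = pos 11 = 'l'
  'u' (pos 20) + 18 = pos 12 = 'm'
  'a' (pos 0) + 18 = pos 18 = 's'
Result: klms

klms


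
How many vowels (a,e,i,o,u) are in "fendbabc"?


Input: fendbabc
Checking each character:
  'f' at position 0: consonant
  'e' at position 1: vowel (running total: 1)
  'n' at position 2: consonant
  'd' at position 3: consonant
  'b' at position 4: consonant
  'a' at position 5: vowel (running total: 2)
  'b' at position 6: consonant
  'c' at position 7: consonant
Total vowels: 2

2


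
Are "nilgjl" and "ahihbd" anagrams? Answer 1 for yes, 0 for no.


Strings: "nilgjl", "ahihbd"
Sorted first:  gijlln
Sorted second: abdhhi
Differ at position 0: 'g' vs 'a' => not anagrams

0


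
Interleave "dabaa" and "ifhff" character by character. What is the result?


Interleaving "dabaa" and "ifhff":
  Position 0: 'd' from first, 'i' from second => "di"
  Position 1: 'a' from first, 'f' from second => "af"
  Position 2: 'b' from first, 'h' from second => "bh"
  Position 3: 'a' from first, 'f' from second => "af"
  Position 4: 'a' from first, 'f' from second => "af"
Result: diafbhafaf

diafbhafaf


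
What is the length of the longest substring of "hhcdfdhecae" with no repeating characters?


Input: "hhcdfdhecae"
Sliding window (track last position of each char):
  Position 0 ('h'): window [0,0] length 1 -- new best
  Position 1 ('h'): repeat (last at 0), move window start to 1
  Position 1 ('h'): window [1,1] length 1
  Position 2 ('c'): window [1,2] length 2 -- new best
  Position 3 ('d'): window [1,3] length 3 -- new best
  Position 4 ('f'): window [1,4] length 4 -- new best
  Position 5 ('d'): repeat (last at 3), move window start to 4
  Position 5 ('d'): window [4,5] length 2
  Position 6 ('h'): window [4,6] length 3
  Position 7 ('e'): window [4,7] length 4
  Position 8 ('c'): window [4,8] length 5 -- new best
  Position 9 ('a'): window [4,9] length 6 -- new best
  Position 10 ('e'): repeat (last at 7), move window start to 8
  Position 10 ('e'): window [8,10] length 3
Longest substring with no repeats: "fdheca" with length 6

6


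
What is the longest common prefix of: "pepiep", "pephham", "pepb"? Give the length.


Words: pepiep, pephham, pepb
  Position 0: all 'p' => match
  Position 1: all 'e' => match
  Position 2: all 'p' => match
  Position 3: ('i', 'h', 'b') => mismatch, stop
LCP = "pep" (length 3)

3


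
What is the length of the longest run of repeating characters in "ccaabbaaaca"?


Input: "ccaabbaaaca"
Scanning for longest run:
  Position 1 ('c'): continues run of 'c', length=2
  Position 2 ('a'): new char, reset run to 1
  Position 3 ('a'): continues run of 'a', length=2
  Position 4 ('b'): new char, reset run to 1
  Position 5 ('b'): continues run of 'b', length=2
  Position 6 ('a'): new char, reset run to 1
  Position 7 ('a'): continues run of 'a', length=2
  Position 8 ('a'): continues run of 'a', length=3
  Position 9 ('c'): new char, reset run to 1
  Position 10 ('a'): new char, reset run to 1
Longest run: 'a' with length 3

3


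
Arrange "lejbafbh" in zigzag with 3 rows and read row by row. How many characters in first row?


Zigzag "lejbafbh" into 3 rows:
Placing characters:
  'l' => row 0
  'e' => row 1
  'j' => row 2
  'b' => row 1
  'a' => row 0
  'f' => row 1
  'b' => row 2
  'h' => row 1
Rows:
  Row 0: "la"
  Row 1: "ebfh"
  Row 2: "jb"
First row length: 2

2


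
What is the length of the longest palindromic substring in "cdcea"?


Input: "cdcea"
Checking substrings for palindromes:
  [0:3] "cdc" (len 3) => palindrome
Longest palindromic substring: "cdc" with length 3

3


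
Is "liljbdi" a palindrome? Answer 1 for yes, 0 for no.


Input: liljbdi
Reversed: idbjlil
  Compare pos 0 ('l') with pos 6 ('i'): MISMATCH
  Compare pos 1 ('i') with pos 5 ('d'): MISMATCH
  Compare pos 2 ('l') with pos 4 ('b'): MISMATCH
Result: not a palindrome

0


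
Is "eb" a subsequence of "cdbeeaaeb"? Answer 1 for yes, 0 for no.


Check if "eb" is a subsequence of "cdbeeaaeb"
Greedy scan:
  Position 0 ('c'): no match needed
  Position 1 ('d'): no match needed
  Position 2 ('b'): no match needed
  Position 3 ('e'): matches sub[0] = 'e'
  Position 4 ('e'): no match needed
  Position 5 ('a'): no match needed
  Position 6 ('a'): no match needed
  Position 7 ('e'): no match needed
  Position 8 ('b'): matches sub[1] = 'b'
All 2 characters matched => is a subsequence

1


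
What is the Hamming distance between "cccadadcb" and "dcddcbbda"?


Comparing "cccadadcb" and "dcddcbbda" position by position:
  Position 0: 'c' vs 'd' => differ
  Position 1: 'c' vs 'c' => same
  Position 2: 'c' vs 'd' => differ
  Position 3: 'a' vs 'd' => differ
  Position 4: 'd' vs 'c' => differ
  Position 5: 'a' vs 'b' => differ
  Position 6: 'd' vs 'b' => differ
  Position 7: 'c' vs 'd' => differ
  Position 8: 'b' vs 'a' => differ
Total differences (Hamming distance): 8

8


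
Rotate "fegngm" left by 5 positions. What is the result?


Input: "fegngm", rotate left by 5
First 5 characters: "fegng"
Remaining characters: "m"
Concatenate remaining + first: "m" + "fegng" = "mfegng"

mfegng


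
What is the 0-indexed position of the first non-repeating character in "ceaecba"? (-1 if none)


Input: ceaecba
Character frequencies:
  'a': 2
  'b': 1
  'c': 2
  'e': 2
Scanning left to right for freq == 1:
  Position 0 ('c'): freq=2, skip
  Position 1 ('e'): freq=2, skip
  Position 2 ('a'): freq=2, skip
  Position 3 ('e'): freq=2, skip
  Position 4 ('c'): freq=2, skip
  Position 5 ('b'): unique! => answer = 5

5


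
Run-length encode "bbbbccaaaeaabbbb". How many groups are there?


Input: bbbbccaaaeaabbbb
Scanning for consecutive runs:
  Group 1: 'b' x 4 (positions 0-3)
  Group 2: 'c' x 2 (positions 4-5)
  Group 3: 'a' x 3 (positions 6-8)
  Group 4: 'e' x 1 (positions 9-9)
  Group 5: 'a' x 2 (positions 10-11)
  Group 6: 'b' x 4 (positions 12-15)
Total groups: 6

6


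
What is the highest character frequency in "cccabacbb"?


Input: cccabacbb
Character counts:
  'a': 2
  'b': 3
  'c': 4
Maximum frequency: 4

4


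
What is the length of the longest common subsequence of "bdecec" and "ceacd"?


LCS of "bdecec" and "ceacd"
DP table:
           c    e    a    c    d
      0    0    0    0    0    0
  b   0    0    0    0    0    0
  d   0    0    0    0    0    1
  e   0    0    1    1    1    1
  c   0    1    1    1    2    2
  e   0    1    2    2    2    2
  c   0    1    2    2    3    3
LCS length = dp[6][5] = 3

3


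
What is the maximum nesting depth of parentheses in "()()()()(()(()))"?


Input: "()()()()(()(()))"
Tracking depth:
  Position 0 '(': depth becomes 1
  Position 1 ')': depth becomes 0
  Position 2 '(': depth becomes 1
  Position 3 ')': depth becomes 0
  Position 4 '(': depth becomes 1
  Position 5 ')': depth becomes 0
  Position 6 '(': depth becomes 1
  Position 7 ')': depth becomes 0
  Position 8 '(': depth becomes 1
  Position 9 '(': depth becomes 2
  Position 10 ')': depth becomes 1
  Position 11 '(': depth becomes 2
  Position 12 '(': depth becomes 3
  Position 13 ')': depth becomes 2
  Position 14 ')': depth becomes 1
  Position 15 ')': depth becomes 0
Maximum depth reached: 3

3


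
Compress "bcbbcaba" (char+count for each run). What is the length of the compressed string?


Input: bcbbcaba
Runs:
  'b' x 1 => "b1"
  'c' x 1 => "c1"
  'b' x 2 => "b2"
  'c' x 1 => "c1"
  'a' x 1 => "a1"
  'b' x 1 => "b1"
  'a' x 1 => "a1"
Compressed: "b1c1b2c1a1b1a1"
Compressed length: 14

14


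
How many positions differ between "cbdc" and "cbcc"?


Comparing "cbdc" and "cbcc" position by position:
  Position 0: 'c' vs 'c' => same
  Position 1: 'b' vs 'b' => same
  Position 2: 'd' vs 'c' => DIFFER
  Position 3: 'c' vs 'c' => same
Positions that differ: 1

1


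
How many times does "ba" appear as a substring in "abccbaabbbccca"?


Searching for "ba" in "abccbaabbbccca"
Scanning each position:
  Position 0: "ab" => no
  Position 1: "bc" => no
  Position 2: "cc" => no
  Position 3: "cb" => no
  Position 4: "ba" => MATCH
  Position 5: "aa" => no
  Position 6: "ab" => no
  Position 7: "bb" => no
  Position 8: "bb" => no
  Position 9: "bc" => no
  Position 10: "cc" => no
  Position 11: "cc" => no
  Position 12: "ca" => no
Total occurrences: 1

1
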